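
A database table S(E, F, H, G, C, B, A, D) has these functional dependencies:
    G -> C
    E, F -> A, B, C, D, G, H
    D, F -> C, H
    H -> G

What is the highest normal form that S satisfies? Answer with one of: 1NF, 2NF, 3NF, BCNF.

2NF

Candidate key: {E, F}. Prime attributes: {E, F}.
G -> C: {G}⁺ = {C, G}, which is not all of the attributes, so the left side is not a superkey — BCNF is violated.
Because {C} is non-prime and the left side of G -> C is not a superkey, the relation is not in 3NF.
No proper subset of a key has a non-prime attribute in its closure, so there is no partial dependency; 2NF holds.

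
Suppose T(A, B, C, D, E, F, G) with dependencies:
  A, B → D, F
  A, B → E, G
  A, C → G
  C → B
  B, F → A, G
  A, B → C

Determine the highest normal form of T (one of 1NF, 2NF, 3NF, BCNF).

3NF

Candidate keys: {A, B}, {A, C}, {B, F}, {C, F}. Prime attributes: {A, B, C, F}.
C → B: {C}⁺ = {B, C}, which is not all of the attributes, so the left side is not a superkey — BCNF is violated.
Since {B} ⊆ prime attributes and every other non-superkey FD also has a prime right side, the schema is in 3NF.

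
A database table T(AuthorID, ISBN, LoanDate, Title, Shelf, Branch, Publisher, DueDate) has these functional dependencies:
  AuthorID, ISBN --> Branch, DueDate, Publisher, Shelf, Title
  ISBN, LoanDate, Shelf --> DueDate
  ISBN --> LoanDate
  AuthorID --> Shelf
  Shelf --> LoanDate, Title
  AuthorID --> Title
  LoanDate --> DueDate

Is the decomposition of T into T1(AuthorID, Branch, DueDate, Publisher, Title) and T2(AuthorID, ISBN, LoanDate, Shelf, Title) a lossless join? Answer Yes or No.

The shared attributes are {AuthorID, Title} and {AuthorID, Title}⁺ = {AuthorID, DueDate, LoanDate, Shelf, Title}.
The closure covers neither T1 nor T2 entirely; the join is not lossless.

No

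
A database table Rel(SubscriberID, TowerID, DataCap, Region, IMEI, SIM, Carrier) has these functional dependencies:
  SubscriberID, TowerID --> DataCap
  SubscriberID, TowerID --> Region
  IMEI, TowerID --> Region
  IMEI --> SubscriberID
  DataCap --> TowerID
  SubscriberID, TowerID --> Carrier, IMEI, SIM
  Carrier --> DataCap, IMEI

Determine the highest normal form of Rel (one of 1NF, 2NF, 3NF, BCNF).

3NF

Candidate keys: {Carrier}, {DataCap, IMEI}, {DataCap, SubscriberID}, {IMEI, TowerID}, {SubscriberID, TowerID}. Prime attributes: {Carrier, DataCap, IMEI, SubscriberID, TowerID}.
IMEI --> SubscriberID: {IMEI}⁺ = {IMEI, SubscriberID}, which is not all of the attributes, so the left side is not a superkey — BCNF is violated.
Its right-hand attributes {SubscriberID} are all prime, as are those of every other non-superkey FD — the relation is in 3NF.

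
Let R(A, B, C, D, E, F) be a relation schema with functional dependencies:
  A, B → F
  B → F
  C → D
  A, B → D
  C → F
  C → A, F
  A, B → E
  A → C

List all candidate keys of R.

No FD produces {B}, so it must be in every candidate key.
{A, B}⁺ = {A, B, C, D, E, F} — all of the relation — so {A, B} is a candidate key.
{B, C}⁺ = {A, B, C, D, E, F} — all of the relation — so {B, C} is a candidate key.
These are minimal and exhaustive — every other superkey contains one of them.

{A, B}, {B, C}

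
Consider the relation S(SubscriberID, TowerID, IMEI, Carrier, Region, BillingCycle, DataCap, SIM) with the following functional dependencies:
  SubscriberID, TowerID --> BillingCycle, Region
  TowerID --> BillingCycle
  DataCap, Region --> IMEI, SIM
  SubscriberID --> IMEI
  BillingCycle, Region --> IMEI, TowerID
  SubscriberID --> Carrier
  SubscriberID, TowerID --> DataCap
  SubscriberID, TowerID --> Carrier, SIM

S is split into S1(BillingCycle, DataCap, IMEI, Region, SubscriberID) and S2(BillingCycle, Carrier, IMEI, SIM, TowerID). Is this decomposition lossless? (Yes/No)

S1 ∩ S2 = {BillingCycle, IMEI}; its closure under F is {BillingCycle, IMEI}.
The closure covers neither S1 nor S2 entirely; the join is not lossless.

No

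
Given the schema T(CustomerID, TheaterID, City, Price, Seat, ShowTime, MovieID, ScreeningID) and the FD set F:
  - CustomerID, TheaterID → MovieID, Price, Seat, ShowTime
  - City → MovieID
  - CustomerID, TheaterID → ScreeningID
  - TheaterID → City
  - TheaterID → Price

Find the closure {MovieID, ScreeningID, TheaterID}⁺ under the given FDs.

{City, MovieID, Price, ScreeningID, TheaterID}

Start with {MovieID, ScreeningID, TheaterID}.
TheaterID → City applies; add {City} → now {City, MovieID, ScreeningID, TheaterID}.
TheaterID → Price applies; add {Price} → now {City, MovieID, Price, ScreeningID, TheaterID}.
No further FD applies.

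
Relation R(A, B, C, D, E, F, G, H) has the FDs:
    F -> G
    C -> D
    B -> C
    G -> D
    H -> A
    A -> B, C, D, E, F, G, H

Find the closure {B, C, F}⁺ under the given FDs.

{B, C, D, F, G}

Start with {B, C, F}.
F -> G applies; add {G} → now {B, C, F, G}.
C -> D applies; add {D} → now {B, C, D, F, G}.
No further FD applies.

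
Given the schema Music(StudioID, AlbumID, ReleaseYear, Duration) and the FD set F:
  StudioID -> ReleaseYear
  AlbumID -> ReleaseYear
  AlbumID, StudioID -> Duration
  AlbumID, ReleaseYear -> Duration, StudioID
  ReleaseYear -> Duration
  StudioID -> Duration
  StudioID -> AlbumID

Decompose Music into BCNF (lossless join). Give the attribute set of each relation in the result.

{AlbumID, ReleaseYear, StudioID}; {Duration, ReleaseYear}

Candidate keys of the original relation: {AlbumID}, {StudioID}.
Within {AlbumID, Duration, ReleaseYear, StudioID}: {ReleaseYear}⁺ ∩ {AlbumID, Duration, ReleaseYear, StudioID} = {Duration, ReleaseYear}, not the whole set, so ReleaseYear -> Duration violates BCNF; decompose into {Duration, ReleaseYear} and {AlbumID, ReleaseYear, StudioID}.
{Duration, ReleaseYear} has no BCNF violation.
{AlbumID, ReleaseYear, StudioID} has no BCNF violation.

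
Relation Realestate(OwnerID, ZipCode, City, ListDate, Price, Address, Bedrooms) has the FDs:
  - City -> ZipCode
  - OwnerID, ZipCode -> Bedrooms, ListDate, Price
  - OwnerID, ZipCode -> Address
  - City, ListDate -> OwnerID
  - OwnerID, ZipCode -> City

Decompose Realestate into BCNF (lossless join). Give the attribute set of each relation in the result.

Candidate keys of the original relation: {City, ListDate}, {City, OwnerID}, {OwnerID, ZipCode}.
Within {Address, Bedrooms, City, ListDate, OwnerID, Price, ZipCode}: {City}⁺ ∩ {Address, Bedrooms, City, ListDate, OwnerID, Price, ZipCode} = {City, ZipCode}, not the whole set, so City -> ZipCode violates BCNF; decompose into {City, ZipCode} and {Address, Bedrooms, City, ListDate, OwnerID, Price}.
{City, ZipCode} is in BCNF.
{Address, Bedrooms, City, ListDate, OwnerID, Price} is in BCNF.

{Address, Bedrooms, City, ListDate, OwnerID, Price}; {City, ZipCode}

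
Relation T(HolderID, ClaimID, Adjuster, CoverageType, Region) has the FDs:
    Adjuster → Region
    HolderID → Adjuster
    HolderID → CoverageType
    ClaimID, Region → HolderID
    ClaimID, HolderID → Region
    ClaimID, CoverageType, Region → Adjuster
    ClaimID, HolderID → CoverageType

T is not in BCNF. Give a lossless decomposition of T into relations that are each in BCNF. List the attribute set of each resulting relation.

Candidate keys of the original relation: {Adjuster, ClaimID}, {ClaimID, HolderID}, {ClaimID, Region}.
In {Adjuster, ClaimID, CoverageType, HolderID, Region}, {Adjuster} is not a superkey ({Adjuster}⁺ restricted to this set is {Adjuster, Region}), so split on Adjuster → Region into {Adjuster, Region} and {Adjuster, ClaimID, CoverageType, HolderID}.
{Adjuster, Region} has no BCNF violation.
In {Adjuster, ClaimID, CoverageType, HolderID}, {HolderID} is not a superkey ({HolderID}⁺ restricted to this set is {Adjuster, CoverageType, HolderID}), so split on HolderID → Adjuster, CoverageType into {Adjuster, CoverageType, HolderID} and {ClaimID, HolderID}.
{Adjuster, CoverageType, HolderID} has no BCNF violation.
{ClaimID, HolderID} has no BCNF violation.

{Adjuster, CoverageType, HolderID}; {Adjuster, Region}; {ClaimID, HolderID}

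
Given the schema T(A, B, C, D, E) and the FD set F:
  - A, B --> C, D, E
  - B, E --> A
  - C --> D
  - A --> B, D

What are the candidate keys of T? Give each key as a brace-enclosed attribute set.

{A}, {B, E}

{A}⁺ = {A, B, C, D, E} — all of the relation — so {A} is a candidate key.
{B, E}⁺ = {A, B, C, D, E} — all of the relation — so {B, E} is a candidate key.
No proper subset of any of these is a key, and no other minimal superkey exists.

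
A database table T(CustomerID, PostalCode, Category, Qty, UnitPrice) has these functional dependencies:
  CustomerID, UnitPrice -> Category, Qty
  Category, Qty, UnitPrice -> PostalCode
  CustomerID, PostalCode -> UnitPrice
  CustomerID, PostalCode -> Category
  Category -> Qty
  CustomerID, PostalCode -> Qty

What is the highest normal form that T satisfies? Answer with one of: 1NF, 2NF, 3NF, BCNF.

2NF

Candidate keys: {CustomerID, PostalCode}, {CustomerID, UnitPrice}. Prime attributes: {CustomerID, PostalCode, UnitPrice}.
For Category, Qty, UnitPrice -> PostalCode we have {Category, Qty, UnitPrice}⁺ = {Category, PostalCode, Qty, UnitPrice}; {Category, Qty, UnitPrice} is not a superkey, so BCNF fails.
Category -> Qty determines the non-prime attribute {Qty} from a non-superkey — 3NF is violated.
Checking every proper subset of each key, none determines a non-prime attribute — 2NF is satisfied.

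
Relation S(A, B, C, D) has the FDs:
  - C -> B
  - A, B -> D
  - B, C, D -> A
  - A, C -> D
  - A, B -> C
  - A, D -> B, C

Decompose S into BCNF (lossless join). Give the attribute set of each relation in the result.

Candidate keys of the original relation: {A, B}, {A, C}, {A, D}, {C, D}.
{A, B, C, D}: {C} determines {B, C} here but is not a superkey — split on C -> B, giving {B, C} and {A, C, D}.
{B, C}: every determinant is a superkey — BCNF.
{A, C, D}: every determinant is a superkey — BCNF.

{A, C, D}; {B, C}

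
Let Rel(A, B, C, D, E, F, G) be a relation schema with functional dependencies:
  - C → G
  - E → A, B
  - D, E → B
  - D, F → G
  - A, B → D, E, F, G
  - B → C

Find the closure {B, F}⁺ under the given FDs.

Start with {B, F}.
B → C applies; add {C} → now {B, C, F}.
C → G applies; add {G} → now {B, C, F, G}.
No further FD applies.

{B, C, F, G}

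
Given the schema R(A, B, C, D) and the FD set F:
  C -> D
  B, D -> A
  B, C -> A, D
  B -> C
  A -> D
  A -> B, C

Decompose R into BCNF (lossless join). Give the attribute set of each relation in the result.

{A, B, C}; {C, D}

Candidate keys of the original relation: {A}, {B}.
In {A, B, C, D}, {C} is not a superkey ({C}⁺ restricted to this set is {C, D}), so split on C -> D into {C, D} and {A, B, C}.
{C, D} is in BCNF.
{A, B, C} is in BCNF.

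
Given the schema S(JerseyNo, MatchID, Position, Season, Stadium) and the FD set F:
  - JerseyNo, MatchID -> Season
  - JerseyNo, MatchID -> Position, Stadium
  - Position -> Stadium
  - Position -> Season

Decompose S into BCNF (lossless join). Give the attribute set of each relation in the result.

Candidate key of the original relation: {JerseyNo, MatchID}.
Within {JerseyNo, MatchID, Position, Season, Stadium}: {Position}⁺ ∩ {JerseyNo, MatchID, Position, Season, Stadium} = {Position, Season, Stadium}, not the whole set, so Position -> Season, Stadium violates BCNF; decompose into {Position, Season, Stadium} and {JerseyNo, MatchID, Position}.
{Position, Season, Stadium} is in BCNF.
{JerseyNo, MatchID, Position} is in BCNF.

{JerseyNo, MatchID, Position}; {Position, Season, Stadium}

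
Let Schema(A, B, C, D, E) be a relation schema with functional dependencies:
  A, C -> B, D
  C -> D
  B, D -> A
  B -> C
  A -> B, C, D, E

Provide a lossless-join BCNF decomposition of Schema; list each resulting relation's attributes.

{A, B, C, E}; {C, D}

Candidate keys of the original relation: {A}, {B}.
Within {A, B, C, D, E}: {C}⁺ ∩ {A, B, C, D, E} = {C, D}, not the whole set, so C -> D violates BCNF; decompose into {C, D} and {A, B, C, E}.
{C, D} has no BCNF violation.
{A, B, C, E} has no BCNF violation.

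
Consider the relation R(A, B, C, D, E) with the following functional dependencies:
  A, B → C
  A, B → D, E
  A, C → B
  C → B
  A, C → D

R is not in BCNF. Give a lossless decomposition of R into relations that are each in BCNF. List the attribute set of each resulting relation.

{A, C, D, E}; {B, C}

Candidate keys of the original relation: {A, B}, {A, C}.
Within {A, B, C, D, E}: {C}⁺ ∩ {A, B, C, D, E} = {B, C}, not the whole set, so C → B violates BCNF; decompose into {B, C} and {A, C, D, E}.
{B, C}: every determinant is a superkey — BCNF.
{A, C, D, E}: every determinant is a superkey — BCNF.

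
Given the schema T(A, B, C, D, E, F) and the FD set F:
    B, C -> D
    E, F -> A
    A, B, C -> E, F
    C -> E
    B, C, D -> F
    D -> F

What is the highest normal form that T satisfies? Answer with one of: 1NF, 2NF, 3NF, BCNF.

Candidate key: {B, C}. Prime attributes: {B, C}.
For E, F -> A we have {E, F}⁺ = {A, E, F}; {E, F} is not a superkey, so BCNF fails.
Because {A} is non-prime and the left side of E, F -> A is not a superkey, the relation is not in 3NF.
Since {C} ⊂ {B, C} and {C}⁺ ⊇ {E} with {E} non-prime, there is a partial dependency; 2NF fails.

1NF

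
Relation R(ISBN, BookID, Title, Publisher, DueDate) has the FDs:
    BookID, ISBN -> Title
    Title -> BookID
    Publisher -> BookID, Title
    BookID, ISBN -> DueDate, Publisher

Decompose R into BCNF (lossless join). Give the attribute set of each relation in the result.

{BookID, Title}; {DueDate, ISBN, Publisher}; {Publisher, Title}

Candidate keys of the original relation: {BookID, ISBN}, {ISBN, Publisher}, {ISBN, Title}.
Within {BookID, DueDate, ISBN, Publisher, Title}: {Title}⁺ ∩ {BookID, DueDate, ISBN, Publisher, Title} = {BookID, Title}, not the whole set, so Title -> BookID violates BCNF; decompose into {BookID, Title} and {DueDate, ISBN, Publisher, Title}.
{BookID, Title} is in BCNF.
Within {DueDate, ISBN, Publisher, Title}: {Publisher}⁺ ∩ {DueDate, ISBN, Publisher, Title} = {Publisher, Title}, not the whole set, so Publisher -> Title violates BCNF; decompose into {Publisher, Title} and {DueDate, ISBN, Publisher}.
{Publisher, Title} is in BCNF.
{DueDate, ISBN, Publisher} is in BCNF.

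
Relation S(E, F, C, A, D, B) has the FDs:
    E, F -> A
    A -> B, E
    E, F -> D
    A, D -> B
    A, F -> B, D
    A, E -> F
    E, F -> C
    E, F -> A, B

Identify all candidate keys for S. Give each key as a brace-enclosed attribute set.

{A}⁺ = {A, B, C, D, E, F}, which is every attribute, so {A} is a candidate key.
{E, F}⁺ = {A, B, C, D, E, F}, which is every attribute, so {E, F} is a candidate key.
No proper subset of any of these is a key, and no other minimal superkey exists.

{A}, {E, F}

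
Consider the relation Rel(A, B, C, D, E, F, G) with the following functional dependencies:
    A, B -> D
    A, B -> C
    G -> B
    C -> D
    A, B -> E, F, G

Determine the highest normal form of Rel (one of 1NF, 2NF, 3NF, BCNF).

2NF

Candidate keys: {A, B}, {A, G}. Prime attributes: {A, B, G}.
G -> B breaks BCNF: {G}⁺ = {B, G}, so {G} is not a superkey.
C -> D determines the non-prime attribute {D} from a non-superkey — 3NF is violated.
No non-prime attribute depends on a proper subset of any candidate key, so 2NF holds.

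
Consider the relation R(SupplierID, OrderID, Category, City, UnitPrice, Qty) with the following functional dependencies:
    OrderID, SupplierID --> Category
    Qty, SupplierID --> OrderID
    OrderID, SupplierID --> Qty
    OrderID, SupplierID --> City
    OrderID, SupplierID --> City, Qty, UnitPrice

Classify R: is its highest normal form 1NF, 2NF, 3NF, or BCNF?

BCNF

Candidate keys: {OrderID, SupplierID}, {Qty, SupplierID}. Prime attributes: {OrderID, Qty, SupplierID}.
The left-hand side of every FD is a superkey, so BCNF is satisfied.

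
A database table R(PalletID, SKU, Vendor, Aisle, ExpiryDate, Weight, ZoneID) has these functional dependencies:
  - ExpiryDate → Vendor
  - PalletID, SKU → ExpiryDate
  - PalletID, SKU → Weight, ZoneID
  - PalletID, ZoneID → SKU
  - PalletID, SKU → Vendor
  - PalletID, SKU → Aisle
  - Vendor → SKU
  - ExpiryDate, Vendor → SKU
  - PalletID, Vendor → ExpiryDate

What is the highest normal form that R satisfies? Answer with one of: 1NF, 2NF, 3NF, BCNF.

Candidate keys: {ExpiryDate, PalletID}, {PalletID, SKU}, {PalletID, Vendor}, {PalletID, ZoneID}. Prime attributes: {ExpiryDate, PalletID, SKU, Vendor, ZoneID}.
For ExpiryDate → Vendor we have {ExpiryDate}⁺ = {ExpiryDate, SKU, Vendor}; {ExpiryDate} is not a superkey, so BCNF fails.
Since {Vendor} ⊆ prime attributes and every other non-superkey FD also has a prime right side, the schema is in 3NF.

3NF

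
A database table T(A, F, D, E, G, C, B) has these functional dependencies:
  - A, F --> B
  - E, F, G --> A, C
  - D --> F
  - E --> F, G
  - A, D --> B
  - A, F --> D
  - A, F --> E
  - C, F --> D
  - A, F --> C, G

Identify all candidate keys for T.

{A, D}, {A, F}, {E}

{E} is a candidate key since {E}⁺ = {A, B, C, D, E, F, G} covers every attribute.
{A, D} is a candidate key since {A, D}⁺ = {A, B, C, D, E, F, G} covers every attribute.
{A, F} is a candidate key since {A, F}⁺ = {A, B, C, D, E, F, G} covers every attribute.
These are minimal and exhaustive — every other superkey contains one of them.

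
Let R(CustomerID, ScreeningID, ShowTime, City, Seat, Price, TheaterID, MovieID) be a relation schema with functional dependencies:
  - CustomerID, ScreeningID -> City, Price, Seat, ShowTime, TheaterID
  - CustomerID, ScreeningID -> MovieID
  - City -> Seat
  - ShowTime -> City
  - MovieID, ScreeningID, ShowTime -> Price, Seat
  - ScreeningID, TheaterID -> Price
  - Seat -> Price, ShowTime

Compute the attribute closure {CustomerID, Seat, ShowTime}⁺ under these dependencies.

Start with {CustomerID, Seat, ShowTime}.
ShowTime -> City applies; add {City} → now {City, CustomerID, Seat, ShowTime}.
Seat -> Price, ShowTime applies; add {Price} → now {City, CustomerID, Price, Seat, ShowTime}.
No further FD applies.

{City, CustomerID, Price, Seat, ShowTime}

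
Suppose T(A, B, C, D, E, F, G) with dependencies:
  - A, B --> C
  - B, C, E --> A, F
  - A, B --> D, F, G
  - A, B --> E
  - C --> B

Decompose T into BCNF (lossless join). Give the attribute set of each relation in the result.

Candidate keys of the original relation: {A, B}, {A, C}, {C, E}.
{A, B, C, D, E, F, G}: {C} determines {B, C} here but is not a superkey — split on C --> B, giving {B, C} and {A, C, D, E, F, G}.
{B, C} is in BCNF.
{A, C, D, E, F, G} is in BCNF.

{A, C, D, E, F, G}; {B, C}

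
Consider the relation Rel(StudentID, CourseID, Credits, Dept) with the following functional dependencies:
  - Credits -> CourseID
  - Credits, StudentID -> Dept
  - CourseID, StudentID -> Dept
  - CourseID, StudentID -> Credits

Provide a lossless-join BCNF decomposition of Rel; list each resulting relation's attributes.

{CourseID, Credits}; {Credits, Dept, StudentID}

Candidate keys of the original relation: {CourseID, StudentID}, {Credits, StudentID}.
{CourseID, Credits, Dept, StudentID}: {Credits} determines {CourseID, Credits} here but is not a superkey — split on Credits -> CourseID, giving {CourseID, Credits} and {Credits, Dept, StudentID}.
{CourseID, Credits}: every determinant is a superkey — BCNF.
{Credits, Dept, StudentID}: every determinant is a superkey — BCNF.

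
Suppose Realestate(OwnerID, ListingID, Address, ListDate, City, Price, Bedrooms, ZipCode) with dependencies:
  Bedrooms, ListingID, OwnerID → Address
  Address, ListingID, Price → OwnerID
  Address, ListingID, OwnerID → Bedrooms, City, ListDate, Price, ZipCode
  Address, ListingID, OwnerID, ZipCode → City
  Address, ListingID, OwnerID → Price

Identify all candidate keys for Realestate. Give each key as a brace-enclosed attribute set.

{Address, ListingID, OwnerID}, {Address, ListingID, Price}, {Bedrooms, ListingID, OwnerID}

Attributes never on any right-hand side: {ListingID} — every candidate key must contain it.
{Address, ListingID, OwnerID}⁺ = {Address, Bedrooms, City, ListDate, ListingID, OwnerID, Price, ZipCode} — all of the relation — so {Address, ListingID, OwnerID} is a candidate key.
{Address, ListingID, Price}⁺ = {Address, Bedrooms, City, ListDate, ListingID, OwnerID, Price, ZipCode} — all of the relation — so {Address, ListingID, Price} is a candidate key.
{Bedrooms, ListingID, OwnerID}⁺ = {Address, Bedrooms, City, ListDate, ListingID, OwnerID, Price, ZipCode} — all of the relation — so {Bedrooms, ListingID, OwnerID} is a candidate key.
Any other superkey properly contains one of these, so there are no further candidate keys.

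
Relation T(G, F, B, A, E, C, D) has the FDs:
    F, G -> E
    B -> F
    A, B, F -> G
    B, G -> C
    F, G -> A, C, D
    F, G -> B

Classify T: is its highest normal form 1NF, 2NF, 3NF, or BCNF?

3NF

Candidate keys: {A, B}, {B, G}, {F, G}. Prime attributes: {A, B, F, G}.
For B -> F we have {B}⁺ = {B, F}; {B} is not a superkey, so BCNF fails.
Its right-hand attributes {F} are all prime, as are those of every other non-superkey FD — the relation is in 3NF.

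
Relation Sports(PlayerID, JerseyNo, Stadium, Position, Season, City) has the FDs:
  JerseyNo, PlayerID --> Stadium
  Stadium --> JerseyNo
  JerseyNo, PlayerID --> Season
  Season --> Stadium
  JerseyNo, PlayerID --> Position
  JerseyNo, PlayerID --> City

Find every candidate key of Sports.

{JerseyNo, PlayerID}, {PlayerID, Season}, {PlayerID, Stadium}

No FD produces {PlayerID}, so it must be in every candidate key.
{JerseyNo, PlayerID} is a candidate key since {JerseyNo, PlayerID}⁺ = {City, JerseyNo, PlayerID, Position, Season, Stadium} covers every attribute.
{PlayerID, Season} is a candidate key since {PlayerID, Season}⁺ = {City, JerseyNo, PlayerID, Position, Season, Stadium} covers every attribute.
{PlayerID, Stadium} is a candidate key since {PlayerID, Stadium}⁺ = {City, JerseyNo, PlayerID, Position, Season, Stadium} covers every attribute.
No proper subset of any of these is a key, and no other minimal superkey exists.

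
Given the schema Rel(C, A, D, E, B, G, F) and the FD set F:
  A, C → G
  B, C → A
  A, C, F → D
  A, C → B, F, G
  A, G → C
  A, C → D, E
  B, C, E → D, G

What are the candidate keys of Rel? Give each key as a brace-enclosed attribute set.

{A, C}, {A, G}, {B, C}

{A, C}⁺ = {A, B, C, D, E, F, G} — all of the relation — so {A, C} is a candidate key.
{A, G}⁺ = {A, B, C, D, E, F, G} — all of the relation — so {A, G} is a candidate key.
{B, C}⁺ = {A, B, C, D, E, F, G} — all of the relation — so {B, C} is a candidate key.
No proper subset of any of these is a key, and no other minimal superkey exists.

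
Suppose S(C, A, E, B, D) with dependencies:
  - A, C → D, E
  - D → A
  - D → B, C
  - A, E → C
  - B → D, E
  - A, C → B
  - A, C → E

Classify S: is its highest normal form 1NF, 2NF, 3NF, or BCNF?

Candidate keys: {A, C}, {A, E}, {B}, {D}. Prime attributes: {A, B, C, D, E}.
Each dependency's left side is a superkey — BCNF holds.

BCNF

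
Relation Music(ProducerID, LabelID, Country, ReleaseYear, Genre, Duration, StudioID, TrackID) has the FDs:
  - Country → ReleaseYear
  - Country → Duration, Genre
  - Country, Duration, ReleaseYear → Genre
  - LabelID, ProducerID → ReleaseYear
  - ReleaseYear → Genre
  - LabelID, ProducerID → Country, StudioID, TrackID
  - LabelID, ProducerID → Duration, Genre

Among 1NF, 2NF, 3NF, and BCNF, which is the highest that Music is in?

2NF

Candidate key: {LabelID, ProducerID}. Prime attributes: {LabelID, ProducerID}.
Country → ReleaseYear: {Country}⁺ = {Country, Duration, Genre, ReleaseYear}, which is not all of the attributes, so the left side is not a superkey — BCNF is violated.
Country → ReleaseYear has non-prime {ReleaseYear} on the right and a non-superkey on the left, so 3NF fails.
No non-prime attribute depends on a proper subset of any candidate key, so 2NF holds.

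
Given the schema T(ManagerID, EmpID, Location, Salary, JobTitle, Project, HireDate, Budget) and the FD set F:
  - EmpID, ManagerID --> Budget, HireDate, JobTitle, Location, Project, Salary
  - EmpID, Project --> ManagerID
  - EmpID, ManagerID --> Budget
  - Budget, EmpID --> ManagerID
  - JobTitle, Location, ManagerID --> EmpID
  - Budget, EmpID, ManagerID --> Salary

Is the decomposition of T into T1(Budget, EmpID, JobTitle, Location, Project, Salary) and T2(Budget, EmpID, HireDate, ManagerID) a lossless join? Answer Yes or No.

Yes

Common attributes: {Budget, EmpID}; their closure is {Budget, EmpID, HireDate, JobTitle, Location, ManagerID, Project, Salary}.
T1 is contained in that closure, so T1 ∩ T2 --> T1 holds and the join is lossless.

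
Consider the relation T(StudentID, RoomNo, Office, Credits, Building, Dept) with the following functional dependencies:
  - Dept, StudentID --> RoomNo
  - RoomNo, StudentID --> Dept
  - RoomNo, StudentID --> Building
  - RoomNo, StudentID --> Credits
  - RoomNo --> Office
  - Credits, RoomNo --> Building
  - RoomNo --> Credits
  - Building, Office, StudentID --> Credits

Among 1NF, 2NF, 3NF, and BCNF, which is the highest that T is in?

Candidate keys: {Dept, StudentID}, {RoomNo, StudentID}. Prime attributes: {Dept, RoomNo, StudentID}.
For RoomNo --> Office we have {RoomNo}⁺ = {Building, Credits, Office, RoomNo}; {RoomNo} is not a superkey, so BCNF fails.
RoomNo --> Office has non-prime {Office} on the right and a non-superkey on the left, so 3NF fails.
Since {RoomNo} ⊂ {RoomNo, StudentID} and {RoomNo}⁺ ⊇ {Building, Credits, Office} with {Building, Credits, Office} non-prime, there is a partial dependency; 2NF fails.

1NF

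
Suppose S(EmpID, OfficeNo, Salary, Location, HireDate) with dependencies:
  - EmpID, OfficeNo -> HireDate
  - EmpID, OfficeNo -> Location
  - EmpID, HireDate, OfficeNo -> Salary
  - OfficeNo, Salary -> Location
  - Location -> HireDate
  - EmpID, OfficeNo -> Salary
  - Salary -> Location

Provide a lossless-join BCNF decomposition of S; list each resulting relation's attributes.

{EmpID, OfficeNo, Salary}; {HireDate, Location}; {Location, Salary}

Candidate key of the original relation: {EmpID, OfficeNo}.
In {EmpID, HireDate, Location, OfficeNo, Salary}, {OfficeNo, Salary} is not a superkey ({OfficeNo, Salary}⁺ restricted to this set is {HireDate, Location, OfficeNo, Salary}), so split on OfficeNo, Salary -> HireDate, Location into {HireDate, Location, OfficeNo, Salary} and {EmpID, OfficeNo, Salary}.
In {HireDate, Location, OfficeNo, Salary}, {Location} is not a superkey ({Location}⁺ restricted to this set is {HireDate, Location}), so split on Location -> HireDate into {HireDate, Location} and {Location, OfficeNo, Salary}.
{HireDate, Location} is in BCNF.
In {Location, OfficeNo, Salary}, {Salary} is not a superkey ({Salary}⁺ restricted to this set is {Location, Salary}), so split on Salary -> Location into {Location, Salary} and {OfficeNo, Salary}.
{Location, Salary} is in BCNF.
{OfficeNo, Salary} is in BCNF.
{EmpID, OfficeNo, Salary} is in BCNF.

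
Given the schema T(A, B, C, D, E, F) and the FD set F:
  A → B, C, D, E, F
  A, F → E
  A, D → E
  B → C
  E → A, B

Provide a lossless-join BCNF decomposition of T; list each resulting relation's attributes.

Candidate keys of the original relation: {A}, {E}.
Within {A, B, C, D, E, F}: {B}⁺ ∩ {A, B, C, D, E, F} = {B, C}, not the whole set, so B → C violates BCNF; decompose into {B, C} and {A, B, D, E, F}.
{B, C} has no BCNF violation.
{A, B, D, E, F} has no BCNF violation.

{A, B, D, E, F}; {B, C}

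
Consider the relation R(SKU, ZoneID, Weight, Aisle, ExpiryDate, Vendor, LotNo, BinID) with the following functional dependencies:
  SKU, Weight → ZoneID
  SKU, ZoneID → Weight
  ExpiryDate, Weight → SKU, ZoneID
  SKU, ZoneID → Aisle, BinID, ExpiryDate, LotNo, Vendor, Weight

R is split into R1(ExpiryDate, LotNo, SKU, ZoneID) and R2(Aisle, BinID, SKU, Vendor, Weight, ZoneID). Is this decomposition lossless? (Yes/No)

Yes

R1 ∩ R2 = {SKU, ZoneID}; its closure under F is {Aisle, BinID, ExpiryDate, LotNo, SKU, Vendor, Weight, ZoneID}.
This includes all of R1, so the common attributes are a superkey of R1 — the join is lossless.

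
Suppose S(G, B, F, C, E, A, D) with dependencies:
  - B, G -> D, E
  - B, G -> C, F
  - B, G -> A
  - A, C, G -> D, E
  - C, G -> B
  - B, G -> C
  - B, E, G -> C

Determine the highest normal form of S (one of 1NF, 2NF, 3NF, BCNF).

Candidate keys: {B, G}, {C, G}. Prime attributes: {B, C, G}.
The left-hand side of every FD is a superkey, so BCNF is satisfied.

BCNF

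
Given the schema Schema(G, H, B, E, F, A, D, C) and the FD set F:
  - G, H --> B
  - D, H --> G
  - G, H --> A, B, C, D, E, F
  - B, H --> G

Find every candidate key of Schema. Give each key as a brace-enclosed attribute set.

No FD produces {H}, so it must be in every candidate key.
{B, H}⁺ = {A, B, C, D, E, F, G, H}, which is every attribute, so {B, H} is a candidate key.
{D, H}⁺ = {A, B, C, D, E, F, G, H}, which is every attribute, so {D, H} is a candidate key.
{G, H}⁺ = {A, B, C, D, E, F, G, H}, which is every attribute, so {G, H} is a candidate key.
No proper subset of any of these is a key, and no other minimal superkey exists.

{B, H}, {D, H}, {G, H}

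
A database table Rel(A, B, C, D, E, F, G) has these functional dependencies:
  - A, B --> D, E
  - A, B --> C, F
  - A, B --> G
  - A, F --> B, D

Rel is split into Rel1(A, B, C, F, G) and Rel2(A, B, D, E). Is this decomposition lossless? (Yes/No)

Yes

The shared attributes are {A, B} and {A, B}⁺ = {A, B, C, D, E, F, G}.
This includes all of Rel1, so the common attributes are a superkey of Rel1 — the join is lossless.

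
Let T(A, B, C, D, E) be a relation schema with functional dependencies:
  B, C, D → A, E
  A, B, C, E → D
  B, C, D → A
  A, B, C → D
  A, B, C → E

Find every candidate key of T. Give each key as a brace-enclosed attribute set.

{A, B, C}, {B, C, D}

No FD produces {B, C}, so they must be in every candidate key.
{A, B, C}⁺ = {A, B, C, D, E} — all of the relation — so {A, B, C} is a candidate key.
{B, C, D}⁺ = {A, B, C, D, E} — all of the relation — so {B, C, D} is a candidate key.
These are minimal and exhaustive — every other superkey contains one of them.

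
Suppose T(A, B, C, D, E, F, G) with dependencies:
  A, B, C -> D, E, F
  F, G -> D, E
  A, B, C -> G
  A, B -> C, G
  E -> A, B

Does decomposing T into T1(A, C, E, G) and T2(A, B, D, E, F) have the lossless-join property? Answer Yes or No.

Yes

T1 ∩ T2 = {A, E}; its closure under F is {A, B, C, D, E, F, G}.
T1 is contained in that closure, so T1 ∩ T2 -> T1 holds and the join is lossless.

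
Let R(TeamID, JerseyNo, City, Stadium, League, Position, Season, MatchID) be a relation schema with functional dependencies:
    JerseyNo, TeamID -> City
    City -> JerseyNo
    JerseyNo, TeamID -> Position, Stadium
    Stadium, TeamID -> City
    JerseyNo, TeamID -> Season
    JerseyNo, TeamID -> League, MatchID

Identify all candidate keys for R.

{City, TeamID}, {JerseyNo, TeamID}, {Stadium, TeamID}

{TeamID} never appears on the right of any FD, so every key must include it.
{City, TeamID}⁺ = {City, JerseyNo, League, MatchID, Position, Season, Stadium, TeamID}, which is every attribute, so {City, TeamID} is a candidate key.
{JerseyNo, TeamID}⁺ = {City, JerseyNo, League, MatchID, Position, Season, Stadium, TeamID}, which is every attribute, so {JerseyNo, TeamID} is a candidate key.
{Stadium, TeamID}⁺ = {City, JerseyNo, League, MatchID, Position, Season, Stadium, TeamID}, which is every attribute, so {Stadium, TeamID} is a candidate key.
These are minimal and exhaustive — every other superkey contains one of them.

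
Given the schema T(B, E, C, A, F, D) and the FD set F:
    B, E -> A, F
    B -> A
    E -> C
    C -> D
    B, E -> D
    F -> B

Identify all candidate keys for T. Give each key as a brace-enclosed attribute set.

Attributes never on any right-hand side: {E} — every candidate key must contain it.
{B, E} is a candidate key since {B, E}⁺ = {A, B, C, D, E, F} covers every attribute.
{E, F} is a candidate key since {E, F}⁺ = {A, B, C, D, E, F} covers every attribute.
Any other superkey properly contains one of these, so there are no further candidate keys.

{B, E}, {E, F}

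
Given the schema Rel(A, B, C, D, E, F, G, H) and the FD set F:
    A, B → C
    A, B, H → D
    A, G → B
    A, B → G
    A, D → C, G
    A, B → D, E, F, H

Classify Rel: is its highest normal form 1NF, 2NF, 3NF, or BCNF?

BCNF

Candidate keys: {A, B}, {A, D}, {A, G}. Prime attributes: {A, B, D, G}.
The left-hand side of every FD is a superkey, so BCNF is satisfied.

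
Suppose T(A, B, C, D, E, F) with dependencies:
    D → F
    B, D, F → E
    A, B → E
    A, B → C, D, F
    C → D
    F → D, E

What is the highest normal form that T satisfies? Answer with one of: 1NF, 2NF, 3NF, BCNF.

2NF

Candidate key: {A, B}. Prime attributes: {A, B}.
For D → F we have {D}⁺ = {D, E, F}; {D} is not a superkey, so BCNF fails.
D → F has non-prime {F} on the right and a non-superkey on the left, so 3NF fails.
No non-prime attribute depends on a proper subset of any candidate key, so 2NF holds.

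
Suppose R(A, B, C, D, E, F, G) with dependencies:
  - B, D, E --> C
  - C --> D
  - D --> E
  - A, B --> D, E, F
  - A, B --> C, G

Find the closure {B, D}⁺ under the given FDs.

Start with {B, D}.
D --> E applies; add {E} → now {B, D, E}.
B, D, E --> C applies; add {C} → now {B, C, D, E}.
No further FD applies.

{B, C, D, E}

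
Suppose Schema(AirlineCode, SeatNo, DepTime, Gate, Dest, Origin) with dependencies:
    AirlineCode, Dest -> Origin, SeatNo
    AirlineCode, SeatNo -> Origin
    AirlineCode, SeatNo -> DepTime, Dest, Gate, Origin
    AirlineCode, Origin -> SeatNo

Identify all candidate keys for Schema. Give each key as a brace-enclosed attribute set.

{AirlineCode} never appears on the right of any FD, so every key must include it.
{AirlineCode, Dest}⁺ = {AirlineCode, DepTime, Dest, Gate, Origin, SeatNo}, which is every attribute, so {AirlineCode, Dest} is a candidate key.
{AirlineCode, Origin}⁺ = {AirlineCode, DepTime, Dest, Gate, Origin, SeatNo}, which is every attribute, so {AirlineCode, Origin} is a candidate key.
{AirlineCode, SeatNo}⁺ = {AirlineCode, DepTime, Dest, Gate, Origin, SeatNo}, which is every attribute, so {AirlineCode, SeatNo} is a candidate key.
These are minimal and exhaustive — every other superkey contains one of them.

{AirlineCode, Dest}, {AirlineCode, Origin}, {AirlineCode, SeatNo}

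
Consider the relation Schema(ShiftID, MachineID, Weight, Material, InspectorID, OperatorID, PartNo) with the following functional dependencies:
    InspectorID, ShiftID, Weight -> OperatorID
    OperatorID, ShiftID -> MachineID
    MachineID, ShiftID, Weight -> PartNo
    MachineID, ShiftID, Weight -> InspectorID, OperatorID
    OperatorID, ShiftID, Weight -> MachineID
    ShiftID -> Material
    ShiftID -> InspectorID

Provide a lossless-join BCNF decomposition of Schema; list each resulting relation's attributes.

{InspectorID, Material, ShiftID}; {MachineID, OperatorID, ShiftID}; {OperatorID, PartNo, ShiftID, Weight}

Candidate key of the original relation: {ShiftID, Weight}.
Within {InspectorID, MachineID, Material, OperatorID, PartNo, ShiftID, Weight}: {OperatorID, ShiftID}⁺ ∩ {InspectorID, MachineID, Material, OperatorID, PartNo, ShiftID, Weight} = {InspectorID, MachineID, Material, OperatorID, ShiftID}, not the whole set, so OperatorID, ShiftID -> InspectorID, MachineID, Material violates BCNF; decompose into {InspectorID, MachineID, Material, OperatorID, ShiftID} and {OperatorID, PartNo, ShiftID, Weight}.
Within {InspectorID, MachineID, Material, OperatorID, ShiftID}: {ShiftID}⁺ ∩ {InspectorID, MachineID, Material, OperatorID, ShiftID} = {InspectorID, Material, ShiftID}, not the whole set, so ShiftID -> InspectorID, Material violates BCNF; decompose into {InspectorID, Material, ShiftID} and {MachineID, OperatorID, ShiftID}.
{InspectorID, Material, ShiftID} has no BCNF violation.
{MachineID, OperatorID, ShiftID} has no BCNF violation.
{OperatorID, PartNo, ShiftID, Weight} has no BCNF violation.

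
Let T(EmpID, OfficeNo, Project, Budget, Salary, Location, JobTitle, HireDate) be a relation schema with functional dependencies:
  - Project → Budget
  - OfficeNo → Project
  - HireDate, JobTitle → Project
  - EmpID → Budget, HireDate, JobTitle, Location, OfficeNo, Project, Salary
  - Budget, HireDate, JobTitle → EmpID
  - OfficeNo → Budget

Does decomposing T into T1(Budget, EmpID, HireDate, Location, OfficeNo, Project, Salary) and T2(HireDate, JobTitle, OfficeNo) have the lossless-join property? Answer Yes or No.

No

The shared attributes are {HireDate, OfficeNo} and {HireDate, OfficeNo}⁺ = {Budget, HireDate, OfficeNo, Project}.
T1 ⊄ {Budget, HireDate, OfficeNo, Project} and T2 ⊄ {Budget, HireDate, OfficeNo, Project}, so the split is lossy.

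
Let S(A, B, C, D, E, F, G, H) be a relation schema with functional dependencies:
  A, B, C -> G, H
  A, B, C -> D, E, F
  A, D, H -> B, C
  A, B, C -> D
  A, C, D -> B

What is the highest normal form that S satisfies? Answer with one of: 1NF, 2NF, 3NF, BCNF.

BCNF

Candidate keys: {A, B, C}, {A, C, D}, {A, D, H}. Prime attributes: {A, B, C, D, H}.
Every FD has a superkey on the left, so the relation is in BCNF.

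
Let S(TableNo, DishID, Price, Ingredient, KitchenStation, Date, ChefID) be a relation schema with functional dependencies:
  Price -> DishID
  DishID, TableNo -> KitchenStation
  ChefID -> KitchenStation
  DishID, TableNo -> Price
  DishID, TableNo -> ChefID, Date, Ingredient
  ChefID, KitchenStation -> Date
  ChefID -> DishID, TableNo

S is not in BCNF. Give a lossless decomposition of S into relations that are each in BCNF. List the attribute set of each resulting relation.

{ChefID, Date, Ingredient, KitchenStation, Price, TableNo}; {DishID, Price}

Candidate keys of the original relation: {ChefID}, {DishID, TableNo}, {Price, TableNo}.
In {ChefID, Date, DishID, Ingredient, KitchenStation, Price, TableNo}, {Price} is not a superkey ({Price}⁺ restricted to this set is {DishID, Price}), so split on Price -> DishID into {DishID, Price} and {ChefID, Date, Ingredient, KitchenStation, Price, TableNo}.
{DishID, Price} has no BCNF violation.
{ChefID, Date, Ingredient, KitchenStation, Price, TableNo} has no BCNF violation.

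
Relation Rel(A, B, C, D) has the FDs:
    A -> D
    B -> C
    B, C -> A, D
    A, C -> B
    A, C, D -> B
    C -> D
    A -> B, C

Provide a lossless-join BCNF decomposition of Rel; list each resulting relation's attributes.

{A, B, C}; {C, D}

Candidate keys of the original relation: {A}, {B}.
In {A, B, C, D}, {C} is not a superkey ({C}⁺ restricted to this set is {C, D}), so split on C -> D into {C, D} and {A, B, C}.
{C, D}: every determinant is a superkey — BCNF.
{A, B, C}: every determinant is a superkey — BCNF.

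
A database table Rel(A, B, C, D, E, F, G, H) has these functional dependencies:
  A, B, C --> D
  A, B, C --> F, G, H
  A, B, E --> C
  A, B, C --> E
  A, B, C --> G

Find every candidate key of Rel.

{A, B} never appear on the right of any FD, so every key must include all of them.
Closure of {A, B, C} is {A, B, C, D, E, F, G, H}, the whole schema; {A, B, C} is a candidate key.
Closure of {A, B, E} is {A, B, C, D, E, F, G, H}, the whole schema; {A, B, E} is a candidate key.
No proper subset of any of these is a key, and no other minimal superkey exists.

{A, B, C}, {A, B, E}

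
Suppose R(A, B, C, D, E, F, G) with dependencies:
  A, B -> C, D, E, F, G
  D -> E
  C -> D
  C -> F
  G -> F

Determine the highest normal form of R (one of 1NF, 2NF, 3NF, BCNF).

2NF

Candidate key: {A, B}. Prime attributes: {A, B}.
D -> E breaks BCNF: {D}⁺ = {D, E}, so {D} is not a superkey.
D -> E determines the non-prime attribute {E} from a non-superkey — 3NF is violated.
Checking every proper subset of each key, none determines a non-prime attribute — 2NF is satisfied.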